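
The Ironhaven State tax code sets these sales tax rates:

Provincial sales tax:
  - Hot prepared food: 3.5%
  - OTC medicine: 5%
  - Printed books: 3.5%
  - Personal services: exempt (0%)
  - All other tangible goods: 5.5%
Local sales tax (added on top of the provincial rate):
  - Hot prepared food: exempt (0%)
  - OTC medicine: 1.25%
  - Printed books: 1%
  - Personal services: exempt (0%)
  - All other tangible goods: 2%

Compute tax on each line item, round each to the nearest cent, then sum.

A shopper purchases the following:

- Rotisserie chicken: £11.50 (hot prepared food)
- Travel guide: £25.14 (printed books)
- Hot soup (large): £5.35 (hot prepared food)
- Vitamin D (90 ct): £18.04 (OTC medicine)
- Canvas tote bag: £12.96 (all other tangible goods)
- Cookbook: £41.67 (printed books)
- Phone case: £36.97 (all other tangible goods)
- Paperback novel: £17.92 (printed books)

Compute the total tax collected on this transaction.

£9.28

Rotisserie chicken £11.50: hot prepared food → 3.5% + 0% local = 3.5% → £0.40
Travel guide £25.14: printed books → 3.5% + 1% local = 4.5% → £1.13
Hot soup (large) £5.35: hot prepared food → 3.5% + 0% local = 3.5% → £0.19
Vitamin D (90 ct) £18.04: OTC medicine → 5% + 1.25% local = 6.25% → £1.13
Canvas tote bag £12.96: all other tangible goods → 5.5% + 2% local = 7.5% → £0.97
Cookbook £41.67: printed books → 3.5% + 1% local = 4.5% → £1.88
Phone case £36.97: all other tangible goods → 5.5% + 2% local = 7.5% → £2.77
Paperback novel £17.92: printed books → 3.5% + 1% local = 4.5% → £0.81
Total tax = £0.40 + £1.13 + £0.19 + £1.13 + £0.97 + £1.88 + £2.77 + £0.81 = £9.28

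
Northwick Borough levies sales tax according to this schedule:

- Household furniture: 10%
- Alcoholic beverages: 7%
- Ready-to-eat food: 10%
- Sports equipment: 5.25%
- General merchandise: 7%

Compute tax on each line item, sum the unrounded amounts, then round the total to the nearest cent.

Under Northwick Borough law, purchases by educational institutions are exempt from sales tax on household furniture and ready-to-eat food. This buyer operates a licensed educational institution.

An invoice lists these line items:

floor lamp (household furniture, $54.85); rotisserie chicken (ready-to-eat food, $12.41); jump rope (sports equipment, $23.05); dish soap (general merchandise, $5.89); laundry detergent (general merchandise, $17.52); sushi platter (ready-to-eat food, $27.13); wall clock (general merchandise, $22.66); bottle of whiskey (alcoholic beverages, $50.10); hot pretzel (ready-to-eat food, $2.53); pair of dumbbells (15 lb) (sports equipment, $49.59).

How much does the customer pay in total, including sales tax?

Floor lamp $54.85: household furniture, buyer-exempt → 0% → $0.00
Rotisserie chicken $12.41: ready-to-eat food, buyer-exempt → 0% → $0.00
Jump rope $23.05: sports equipment → 5.25% → $1.210125
Dish soap $5.89: general merchandise → 7% → $0.4123
Laundry detergent $17.52: general merchandise → 7% → $1.2264
Sushi platter $27.13: ready-to-eat food, buyer-exempt → 0% → $0.00
Wall clock $22.66: general merchandise → 7% → $1.5862
Bottle of whiskey $50.10: alcoholic beverages → 7% → $3.507
Hot pretzel $2.53: ready-to-eat food, buyer-exempt → 0% → $0.00
Pair of dumbbells (15 lb) $49.59: sports equipment → 5.25% → $2.603475
Subtotal = $265.73; unrounded tax = $10.5455 → $10.55; total due = $276.28

$276.28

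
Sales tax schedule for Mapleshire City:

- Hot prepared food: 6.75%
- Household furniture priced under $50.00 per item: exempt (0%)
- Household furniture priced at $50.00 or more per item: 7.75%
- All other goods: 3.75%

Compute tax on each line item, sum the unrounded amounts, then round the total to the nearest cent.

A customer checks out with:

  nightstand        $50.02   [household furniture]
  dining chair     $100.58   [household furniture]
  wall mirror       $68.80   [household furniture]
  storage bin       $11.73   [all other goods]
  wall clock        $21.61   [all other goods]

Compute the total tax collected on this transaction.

Nightstand $50.02: household furniture, $50.00 or more → 7.75% → $3.87655
Dining chair $100.58: household furniture, $50.00 or more → 7.75% → $7.79495
Wall mirror $68.80: household furniture, $50.00 or more → 7.75% → $5.332
Storage bin $11.73: all other goods → 3.75% → $0.439875
Wall clock $21.61: all other goods → 3.75% → $0.810375
Unrounded tax sum = $18.25375 → $18.25

$18.25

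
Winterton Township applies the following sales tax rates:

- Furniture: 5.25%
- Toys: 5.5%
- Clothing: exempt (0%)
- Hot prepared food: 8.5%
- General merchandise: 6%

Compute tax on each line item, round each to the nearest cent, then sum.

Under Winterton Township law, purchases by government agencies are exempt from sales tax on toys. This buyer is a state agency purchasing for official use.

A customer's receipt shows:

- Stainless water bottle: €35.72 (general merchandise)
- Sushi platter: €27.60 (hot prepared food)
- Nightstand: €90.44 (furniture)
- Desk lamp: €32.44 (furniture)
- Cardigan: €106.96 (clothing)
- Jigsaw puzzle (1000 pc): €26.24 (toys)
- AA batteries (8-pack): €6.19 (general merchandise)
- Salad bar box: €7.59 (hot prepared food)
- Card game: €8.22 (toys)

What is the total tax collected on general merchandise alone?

€2.51

Stainless water bottle €35.72: general merchandise → 6% → €2.14
AA batteries (8-pack) €6.19: general merchandise → 6% → €0.37
Tax on general merchandise = €2.14 + €0.37 = €2.51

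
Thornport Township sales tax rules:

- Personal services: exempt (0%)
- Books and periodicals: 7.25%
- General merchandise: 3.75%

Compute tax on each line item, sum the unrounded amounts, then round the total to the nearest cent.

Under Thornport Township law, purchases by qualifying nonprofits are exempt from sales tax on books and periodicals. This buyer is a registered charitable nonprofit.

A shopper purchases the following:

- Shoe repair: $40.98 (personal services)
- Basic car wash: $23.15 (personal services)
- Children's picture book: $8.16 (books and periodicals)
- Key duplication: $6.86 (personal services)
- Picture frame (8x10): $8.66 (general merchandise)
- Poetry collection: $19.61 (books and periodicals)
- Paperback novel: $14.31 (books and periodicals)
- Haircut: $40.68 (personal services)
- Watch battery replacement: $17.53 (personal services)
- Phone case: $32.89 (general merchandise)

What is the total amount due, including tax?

Shoe repair $40.98: personal services → 0% → $0.00
Basic car wash $23.15: personal services → 0% → $0.00
Children's picture book $8.16: books and periodicals, buyer-exempt → 0% → $0.00
Key duplication $6.86: personal services → 0% → $0.00
Picture frame (8x10) $8.66: general merchandise → 3.75% → $0.32475
Poetry collection $19.61: books and periodicals, buyer-exempt → 0% → $0.00
Paperback novel $14.31: books and periodicals, buyer-exempt → 0% → $0.00
Haircut $40.68: personal services → 0% → $0.00
Watch battery replacement $17.53: personal services → 0% → $0.00
Phone case $32.89: general merchandise → 3.75% → $1.233375
Subtotal = $212.83; unrounded tax = $1.558125 → $1.56; total due = $214.39

$214.39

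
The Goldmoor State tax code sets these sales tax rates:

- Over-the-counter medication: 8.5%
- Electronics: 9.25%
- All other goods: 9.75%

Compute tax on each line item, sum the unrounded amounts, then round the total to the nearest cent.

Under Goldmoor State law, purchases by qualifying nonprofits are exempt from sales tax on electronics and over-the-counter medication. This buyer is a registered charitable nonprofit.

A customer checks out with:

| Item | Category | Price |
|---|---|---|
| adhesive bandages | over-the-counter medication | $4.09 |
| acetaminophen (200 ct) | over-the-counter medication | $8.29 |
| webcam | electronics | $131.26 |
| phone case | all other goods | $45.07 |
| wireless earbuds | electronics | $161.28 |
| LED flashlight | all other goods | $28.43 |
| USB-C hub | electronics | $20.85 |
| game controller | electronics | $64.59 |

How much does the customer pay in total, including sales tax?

$471.03

Adhesive bandages $4.09: over-the-counter medication, buyer-exempt → 0% → $0.00
Acetaminophen (200 ct) $8.29: over-the-counter medication, buyer-exempt → 0% → $0.00
Webcam $131.26: electronics, buyer-exempt → 0% → $0.00
Phone case $45.07: all other goods → 9.75% → $4.394325
Wireless earbuds $161.28: electronics, buyer-exempt → 0% → $0.00
LED flashlight $28.43: all other goods → 9.75% → $2.771925
USB-C hub $20.85: electronics, buyer-exempt → 0% → $0.00
Game controller $64.59: electronics, buyer-exempt → 0% → $0.00
Subtotal = $463.86; unrounded tax = $7.16625 → $7.17; total due = $471.03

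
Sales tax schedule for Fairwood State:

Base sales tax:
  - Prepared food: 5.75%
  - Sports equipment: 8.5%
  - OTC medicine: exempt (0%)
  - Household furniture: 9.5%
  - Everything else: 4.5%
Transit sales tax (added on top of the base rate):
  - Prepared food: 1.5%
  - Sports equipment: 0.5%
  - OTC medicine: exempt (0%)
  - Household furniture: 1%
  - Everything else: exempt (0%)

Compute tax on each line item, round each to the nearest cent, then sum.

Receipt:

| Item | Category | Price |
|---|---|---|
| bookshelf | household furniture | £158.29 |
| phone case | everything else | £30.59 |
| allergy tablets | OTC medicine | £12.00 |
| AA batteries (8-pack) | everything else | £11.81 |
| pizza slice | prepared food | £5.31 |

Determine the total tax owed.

Bookshelf £158.29: household furniture → 9.5% + 1% transit = 10.5% → £16.62
Phone case £30.59: everything else → 4.5% + 0% transit = 4.5% → £1.38
Allergy tablets £12.00: OTC medicine → 0% + 0% transit = 0% → £0.00
AA batteries (8-pack) £11.81: everything else → 4.5% + 0% transit = 4.5% → £0.53
Pizza slice £5.31: prepared food → 5.75% + 1.5% transit = 7.25% → £0.38
Total tax = £16.62 + £1.38 + £0.53 + £0.38 = £18.91

£18.91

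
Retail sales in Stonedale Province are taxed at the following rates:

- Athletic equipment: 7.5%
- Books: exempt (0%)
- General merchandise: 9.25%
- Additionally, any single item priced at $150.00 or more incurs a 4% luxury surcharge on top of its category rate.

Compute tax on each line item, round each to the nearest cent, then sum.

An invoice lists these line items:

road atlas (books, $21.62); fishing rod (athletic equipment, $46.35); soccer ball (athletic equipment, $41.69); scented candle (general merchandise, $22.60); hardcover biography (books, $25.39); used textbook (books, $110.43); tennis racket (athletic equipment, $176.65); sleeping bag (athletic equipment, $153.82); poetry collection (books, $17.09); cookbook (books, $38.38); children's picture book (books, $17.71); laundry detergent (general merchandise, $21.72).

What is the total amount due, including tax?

Road atlas $21.62: books → 0% → $0.00
Fishing rod $46.35: athletic equipment → 7.5% → $3.48
Soccer ball $41.69: athletic equipment → 7.5% → $3.13
Scented candle $22.60: general merchandise → 9.25% → $2.09
Hardcover biography $25.39: books → 0% → $0.00
Used textbook $110.43: books → 0% → $0.00
Tennis racket $176.65: athletic equipment → 7.5% + 4% surcharge = 11.5% → $20.31
Sleeping bag $153.82: athletic equipment → 7.5% + 4% surcharge = 11.5% → $17.69
Poetry collection $17.09: books → 0% → $0.00
Cookbook $38.38: books → 0% → $0.00
Children's picture book $17.71: books → 0% → $0.00
Laundry detergent $21.72: general merchandise → 9.25% → $2.01
Subtotal = $693.45; tax = $48.71; total due = $742.16

$742.16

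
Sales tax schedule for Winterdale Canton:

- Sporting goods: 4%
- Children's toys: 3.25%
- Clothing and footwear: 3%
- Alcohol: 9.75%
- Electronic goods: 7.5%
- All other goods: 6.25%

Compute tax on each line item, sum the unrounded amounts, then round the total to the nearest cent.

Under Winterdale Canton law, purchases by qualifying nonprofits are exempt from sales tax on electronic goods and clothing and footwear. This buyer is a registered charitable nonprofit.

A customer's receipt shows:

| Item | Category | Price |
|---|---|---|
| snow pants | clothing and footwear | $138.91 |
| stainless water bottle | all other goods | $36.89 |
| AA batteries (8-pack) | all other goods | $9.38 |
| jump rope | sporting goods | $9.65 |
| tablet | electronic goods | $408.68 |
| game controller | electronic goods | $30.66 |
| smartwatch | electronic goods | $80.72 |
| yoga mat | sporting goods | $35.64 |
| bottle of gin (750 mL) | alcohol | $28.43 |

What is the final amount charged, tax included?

$786.44

Snow pants $138.91: clothing and footwear, buyer-exempt → 0% → $0.00
Stainless water bottle $36.89: all other goods → 6.25% → $2.305625
AA batteries (8-pack) $9.38: all other goods → 6.25% → $0.58625
Jump rope $9.65: sporting goods → 4% → $0.386
Tablet $408.68: electronic goods, buyer-exempt → 0% → $0.00
Game controller $30.66: electronic goods, buyer-exempt → 0% → $0.00
Smartwatch $80.72: electronic goods, buyer-exempt → 0% → $0.00
Yoga mat $35.64: sporting goods → 4% → $1.4256
Bottle of gin (750 mL) $28.43: alcohol → 9.75% → $2.771925
Subtotal = $778.96; unrounded tax = $7.4754 → $7.48; total due = $786.44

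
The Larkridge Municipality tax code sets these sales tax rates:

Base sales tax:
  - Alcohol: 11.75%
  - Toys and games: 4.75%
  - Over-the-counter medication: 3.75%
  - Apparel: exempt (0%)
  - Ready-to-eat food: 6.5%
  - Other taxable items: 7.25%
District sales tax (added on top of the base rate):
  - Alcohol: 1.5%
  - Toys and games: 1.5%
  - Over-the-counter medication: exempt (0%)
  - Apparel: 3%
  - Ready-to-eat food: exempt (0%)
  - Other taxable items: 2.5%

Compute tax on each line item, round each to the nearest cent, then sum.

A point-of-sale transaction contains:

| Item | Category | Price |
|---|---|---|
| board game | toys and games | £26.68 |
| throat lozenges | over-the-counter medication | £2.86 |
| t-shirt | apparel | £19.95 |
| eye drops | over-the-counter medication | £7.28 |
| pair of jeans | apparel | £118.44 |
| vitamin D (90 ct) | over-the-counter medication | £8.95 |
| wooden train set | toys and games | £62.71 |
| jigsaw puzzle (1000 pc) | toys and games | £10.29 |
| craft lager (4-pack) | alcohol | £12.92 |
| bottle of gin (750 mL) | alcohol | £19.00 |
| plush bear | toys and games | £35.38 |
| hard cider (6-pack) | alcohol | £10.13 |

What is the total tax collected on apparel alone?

£4.15

T-shirt £19.95: apparel → 0% + 3% district = 3% → £0.60
Pair of jeans £118.44: apparel → 0% + 3% district = 3% → £3.55
Tax on apparel = £0.60 + £3.55 = £4.15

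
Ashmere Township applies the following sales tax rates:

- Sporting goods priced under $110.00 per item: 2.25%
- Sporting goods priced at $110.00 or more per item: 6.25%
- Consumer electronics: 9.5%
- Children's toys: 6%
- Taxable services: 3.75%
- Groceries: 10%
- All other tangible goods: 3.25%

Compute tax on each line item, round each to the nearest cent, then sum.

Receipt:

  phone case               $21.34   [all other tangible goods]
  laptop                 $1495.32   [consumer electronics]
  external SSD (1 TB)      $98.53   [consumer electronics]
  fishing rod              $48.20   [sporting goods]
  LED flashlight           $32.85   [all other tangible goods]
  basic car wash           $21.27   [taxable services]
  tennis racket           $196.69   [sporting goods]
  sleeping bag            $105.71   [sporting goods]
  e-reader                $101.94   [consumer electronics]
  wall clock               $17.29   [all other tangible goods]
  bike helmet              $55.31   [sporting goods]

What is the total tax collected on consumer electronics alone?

$161.10

Laptop $1495.32: consumer electronics → 9.5% → $142.06
External SSD (1 TB) $98.53: consumer electronics → 9.5% → $9.36
E-reader $101.94: consumer electronics → 9.5% → $9.68
Tax on consumer electronics = $142.06 + $9.36 + $9.68 = $161.10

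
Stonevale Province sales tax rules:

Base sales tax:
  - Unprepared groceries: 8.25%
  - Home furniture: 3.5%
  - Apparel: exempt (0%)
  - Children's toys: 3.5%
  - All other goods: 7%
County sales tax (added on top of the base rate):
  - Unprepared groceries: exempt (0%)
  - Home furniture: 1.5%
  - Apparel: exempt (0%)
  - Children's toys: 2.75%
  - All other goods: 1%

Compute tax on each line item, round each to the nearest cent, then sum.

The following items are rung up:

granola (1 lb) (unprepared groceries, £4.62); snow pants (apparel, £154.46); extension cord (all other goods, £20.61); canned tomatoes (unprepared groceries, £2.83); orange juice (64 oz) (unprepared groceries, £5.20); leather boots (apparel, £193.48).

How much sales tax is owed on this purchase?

£2.69

Granola (1 lb) £4.62: unprepared groceries → 8.25% + 0% county = 8.25% → £0.38
Snow pants £154.46: apparel → 0% + 0% county = 0% → £0.00
Extension cord £20.61: all other goods → 7% + 1% county = 8% → £1.65
Canned tomatoes £2.83: unprepared groceries → 8.25% + 0% county = 8.25% → £0.23
Orange juice (64 oz) £5.20: unprepared groceries → 8.25% + 0% county = 8.25% → £0.43
Leather boots £193.48: apparel → 0% + 0% county = 0% → £0.00
Total tax = £0.38 + £1.65 + £0.23 + £0.43 = £2.69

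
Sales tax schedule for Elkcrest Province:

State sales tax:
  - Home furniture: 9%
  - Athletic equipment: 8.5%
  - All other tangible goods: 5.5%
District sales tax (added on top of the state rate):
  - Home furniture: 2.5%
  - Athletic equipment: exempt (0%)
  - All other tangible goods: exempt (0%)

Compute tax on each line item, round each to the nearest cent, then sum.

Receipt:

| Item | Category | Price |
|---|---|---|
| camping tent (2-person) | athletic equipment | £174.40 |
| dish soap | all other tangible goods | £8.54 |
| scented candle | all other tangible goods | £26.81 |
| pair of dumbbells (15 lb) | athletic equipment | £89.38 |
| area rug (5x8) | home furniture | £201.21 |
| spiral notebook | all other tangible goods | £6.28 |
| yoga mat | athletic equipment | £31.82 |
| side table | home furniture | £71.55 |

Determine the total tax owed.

£58.78

Camping tent (2-person) £174.40: athletic equipment → 8.5% + 0% district = 8.5% → £14.82
Dish soap £8.54: all other tangible goods → 5.5% + 0% district = 5.5% → £0.47
Scented candle £26.81: all other tangible goods → 5.5% + 0% district = 5.5% → £1.47
Pair of dumbbells (15 lb) £89.38: athletic equipment → 8.5% + 0% district = 8.5% → £7.60
Area rug (5x8) £201.21: home furniture → 9% + 2.5% district = 11.5% → £23.14
Spiral notebook £6.28: all other tangible goods → 5.5% + 0% district = 5.5% → £0.35
Yoga mat £31.82: athletic equipment → 8.5% + 0% district = 8.5% → £2.70
Side table £71.55: home furniture → 9% + 2.5% district = 11.5% → £8.23
Total tax = £14.82 + £0.47 + £1.47 + £7.60 + £23.14 + £0.35 + £2.70 + £8.23 = £58.78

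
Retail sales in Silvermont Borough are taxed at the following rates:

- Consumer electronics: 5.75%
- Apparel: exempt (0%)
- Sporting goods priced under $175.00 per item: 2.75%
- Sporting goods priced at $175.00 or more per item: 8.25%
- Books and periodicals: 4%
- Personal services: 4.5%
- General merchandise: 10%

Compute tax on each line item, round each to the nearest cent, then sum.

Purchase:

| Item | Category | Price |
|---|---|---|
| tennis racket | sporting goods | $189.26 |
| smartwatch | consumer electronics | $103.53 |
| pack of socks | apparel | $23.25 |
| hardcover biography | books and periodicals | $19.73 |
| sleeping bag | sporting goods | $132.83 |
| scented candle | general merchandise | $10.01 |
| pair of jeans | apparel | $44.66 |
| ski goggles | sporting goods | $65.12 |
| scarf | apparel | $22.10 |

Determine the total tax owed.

Tennis racket $189.26: sporting goods, $175.00 or more → 8.25% → $15.61
Smartwatch $103.53: consumer electronics → 5.75% → $5.95
Pack of socks $23.25: apparel → 0% → $0.00
Hardcover biography $19.73: books and periodicals → 4% → $0.79
Sleeping bag $132.83: sporting goods, under $175.00 → 2.75% → $3.65
Scented candle $10.01: general merchandise → 10% → $1.00
Pair of jeans $44.66: apparel → 0% → $0.00
Ski goggles $65.12: sporting goods, under $175.00 → 2.75% → $1.79
Scarf $22.10: apparel → 0% → $0.00
Total tax = $15.61 + $5.95 + $0.79 + $3.65 + $1.00 + $1.79 = $28.79

$28.79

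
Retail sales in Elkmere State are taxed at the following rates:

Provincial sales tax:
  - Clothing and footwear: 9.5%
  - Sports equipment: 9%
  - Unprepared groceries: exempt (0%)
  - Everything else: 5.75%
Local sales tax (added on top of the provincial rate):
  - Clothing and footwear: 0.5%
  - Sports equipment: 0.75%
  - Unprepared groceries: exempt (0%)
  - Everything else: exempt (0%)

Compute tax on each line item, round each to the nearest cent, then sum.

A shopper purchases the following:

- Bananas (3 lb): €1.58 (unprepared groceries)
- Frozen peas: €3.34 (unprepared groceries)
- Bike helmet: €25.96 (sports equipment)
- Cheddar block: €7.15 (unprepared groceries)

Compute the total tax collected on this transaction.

€2.53

Bananas (3 lb) €1.58: unprepared groceries → 0% + 0% local = 0% → €0.00
Frozen peas €3.34: unprepared groceries → 0% + 0% local = 0% → €0.00
Bike helmet €25.96: sports equipment → 9% + 0.75% local = 9.75% → €2.53
Cheddar block €7.15: unprepared groceries → 0% + 0% local = 0% → €0.00
Total tax = €2.53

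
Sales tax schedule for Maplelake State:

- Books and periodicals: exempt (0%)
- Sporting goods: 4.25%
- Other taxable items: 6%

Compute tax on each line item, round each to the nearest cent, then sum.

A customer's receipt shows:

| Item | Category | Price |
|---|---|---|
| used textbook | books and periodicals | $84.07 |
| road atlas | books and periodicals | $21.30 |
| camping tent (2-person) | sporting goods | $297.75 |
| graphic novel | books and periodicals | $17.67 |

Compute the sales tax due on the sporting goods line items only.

Camping tent (2-person) $297.75: sporting goods → 4.25% → $12.65
Tax on sporting goods = $12.65

$12.65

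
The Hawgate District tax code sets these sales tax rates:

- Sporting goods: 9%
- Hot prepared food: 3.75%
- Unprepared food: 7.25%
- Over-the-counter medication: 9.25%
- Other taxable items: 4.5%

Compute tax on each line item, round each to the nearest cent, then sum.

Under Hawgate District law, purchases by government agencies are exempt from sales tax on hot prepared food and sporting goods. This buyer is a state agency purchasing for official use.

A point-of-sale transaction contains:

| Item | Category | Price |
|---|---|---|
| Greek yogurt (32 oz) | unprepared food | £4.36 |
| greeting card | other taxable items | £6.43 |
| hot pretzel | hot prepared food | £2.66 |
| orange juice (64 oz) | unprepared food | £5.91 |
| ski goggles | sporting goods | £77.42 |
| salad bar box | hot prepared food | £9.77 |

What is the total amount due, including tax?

Greek yogurt (32 oz) £4.36: unprepared food → 7.25% → £0.32
Greeting card £6.43: other taxable items → 4.5% → £0.29
Hot pretzel £2.66: hot prepared food, buyer-exempt → 0% → £0.00
Orange juice (64 oz) £5.91: unprepared food → 7.25% → £0.43
Ski goggles £77.42: sporting goods, buyer-exempt → 0% → £0.00
Salad bar box £9.77: hot prepared food, buyer-exempt → 0% → £0.00
Subtotal = £106.55; tax = £1.04; total due = £107.59

£107.59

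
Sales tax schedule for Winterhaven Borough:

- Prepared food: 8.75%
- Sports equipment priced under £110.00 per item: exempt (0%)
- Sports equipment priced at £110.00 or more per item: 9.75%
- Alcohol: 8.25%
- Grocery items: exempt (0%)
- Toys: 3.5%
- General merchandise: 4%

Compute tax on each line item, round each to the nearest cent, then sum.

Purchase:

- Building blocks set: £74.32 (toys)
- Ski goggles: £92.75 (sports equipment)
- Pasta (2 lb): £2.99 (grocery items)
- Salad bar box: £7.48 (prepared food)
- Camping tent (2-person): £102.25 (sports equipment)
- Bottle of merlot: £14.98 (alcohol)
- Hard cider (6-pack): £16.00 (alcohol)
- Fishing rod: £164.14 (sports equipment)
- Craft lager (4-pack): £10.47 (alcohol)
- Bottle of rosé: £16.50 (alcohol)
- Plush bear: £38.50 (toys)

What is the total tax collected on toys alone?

Building blocks set £74.32: toys → 3.5% → £2.60
Plush bear £38.50: toys → 3.5% → £1.35
Tax on toys = £2.60 + £1.35 = £3.95

£3.95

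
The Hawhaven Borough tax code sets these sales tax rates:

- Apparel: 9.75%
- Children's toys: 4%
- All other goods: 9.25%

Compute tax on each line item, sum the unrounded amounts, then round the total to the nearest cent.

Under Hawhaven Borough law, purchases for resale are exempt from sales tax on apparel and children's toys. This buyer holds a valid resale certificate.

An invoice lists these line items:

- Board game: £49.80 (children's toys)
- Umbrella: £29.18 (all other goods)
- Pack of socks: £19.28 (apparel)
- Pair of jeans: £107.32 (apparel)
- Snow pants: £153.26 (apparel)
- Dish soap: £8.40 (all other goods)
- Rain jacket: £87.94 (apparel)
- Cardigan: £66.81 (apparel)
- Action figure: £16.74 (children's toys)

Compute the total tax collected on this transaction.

£3.48

Board game £49.80: children's toys, buyer-exempt → 0% → £0.00
Umbrella £29.18: all other goods → 9.25% → £2.69915
Pack of socks £19.28: apparel, buyer-exempt → 0% → £0.00
Pair of jeans £107.32: apparel, buyer-exempt → 0% → £0.00
Snow pants £153.26: apparel, buyer-exempt → 0% → £0.00
Dish soap £8.40: all other goods → 9.25% → £0.777
Rain jacket £87.94: apparel, buyer-exempt → 0% → £0.00
Cardigan £66.81: apparel, buyer-exempt → 0% → £0.00
Action figure £16.74: children's toys, buyer-exempt → 0% → £0.00
Unrounded tax sum = £3.47615 → £3.48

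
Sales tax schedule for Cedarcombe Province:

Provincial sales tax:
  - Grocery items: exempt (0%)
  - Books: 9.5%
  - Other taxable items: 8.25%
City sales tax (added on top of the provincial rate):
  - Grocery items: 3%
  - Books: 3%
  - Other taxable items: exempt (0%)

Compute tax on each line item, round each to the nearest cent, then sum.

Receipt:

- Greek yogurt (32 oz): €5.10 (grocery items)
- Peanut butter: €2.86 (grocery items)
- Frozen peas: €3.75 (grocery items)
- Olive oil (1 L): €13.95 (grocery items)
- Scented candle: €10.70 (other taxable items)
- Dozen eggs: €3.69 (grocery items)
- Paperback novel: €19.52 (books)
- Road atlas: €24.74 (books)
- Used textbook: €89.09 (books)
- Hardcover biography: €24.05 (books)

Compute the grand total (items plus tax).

Greek yogurt (32 oz) €5.10: grocery items → 0% + 3% city = 3% → €0.15
Peanut butter €2.86: grocery items → 0% + 3% city = 3% → €0.09
Frozen peas €3.75: grocery items → 0% + 3% city = 3% → €0.11
Olive oil (1 L) €13.95: grocery items → 0% + 3% city = 3% → €0.42
Scented candle €10.70: other taxable items → 8.25% + 0% city = 8.25% → €0.88
Dozen eggs €3.69: grocery items → 0% + 3% city = 3% → €0.11
Paperback novel €19.52: books → 9.5% + 3% city = 12.5% → €2.44
Road atlas €24.74: books → 9.5% + 3% city = 12.5% → €3.09
Used textbook €89.09: books → 9.5% + 3% city = 12.5% → €11.14
Hardcover biography €24.05: books → 9.5% + 3% city = 12.5% → €3.01
Subtotal = €197.45; tax = €21.44; total due = €218.89

€218.89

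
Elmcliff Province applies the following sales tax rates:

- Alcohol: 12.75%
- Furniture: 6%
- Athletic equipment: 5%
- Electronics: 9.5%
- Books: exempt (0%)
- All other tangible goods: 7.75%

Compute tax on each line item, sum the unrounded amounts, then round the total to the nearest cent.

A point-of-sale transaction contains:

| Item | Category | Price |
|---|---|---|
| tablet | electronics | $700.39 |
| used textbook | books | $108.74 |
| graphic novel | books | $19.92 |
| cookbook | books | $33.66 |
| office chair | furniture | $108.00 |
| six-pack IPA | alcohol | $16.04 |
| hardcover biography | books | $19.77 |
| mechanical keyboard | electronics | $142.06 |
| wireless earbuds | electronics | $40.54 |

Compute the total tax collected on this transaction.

$92.41

Tablet $700.39: electronics → 9.5% → $66.53705
Used textbook $108.74: books → 0% → $0.00
Graphic novel $19.92: books → 0% → $0.00
Cookbook $33.66: books → 0% → $0.00
Office chair $108.00: furniture → 6% → $6.48
Six-pack IPA $16.04: alcohol → 12.75% → $2.0451
Hardcover biography $19.77: books → 0% → $0.00
Mechanical keyboard $142.06: electronics → 9.5% → $13.4957
Wireless earbuds $40.54: electronics → 9.5% → $3.8513
Unrounded tax sum = $92.40915 → $92.41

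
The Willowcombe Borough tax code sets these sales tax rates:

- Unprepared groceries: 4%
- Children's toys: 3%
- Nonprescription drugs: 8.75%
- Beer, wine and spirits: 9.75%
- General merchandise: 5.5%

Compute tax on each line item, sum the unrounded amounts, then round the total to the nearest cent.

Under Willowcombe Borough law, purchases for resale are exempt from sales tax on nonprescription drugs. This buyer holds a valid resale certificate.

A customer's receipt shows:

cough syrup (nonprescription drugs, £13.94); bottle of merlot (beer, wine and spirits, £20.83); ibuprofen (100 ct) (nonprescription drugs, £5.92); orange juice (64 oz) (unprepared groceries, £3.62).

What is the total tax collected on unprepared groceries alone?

£0.14

Orange juice (64 oz) £3.62: unprepared groceries → 4% → £0.1448
Tax on unprepared groceries: unrounded sum = £0.1448 → £0.14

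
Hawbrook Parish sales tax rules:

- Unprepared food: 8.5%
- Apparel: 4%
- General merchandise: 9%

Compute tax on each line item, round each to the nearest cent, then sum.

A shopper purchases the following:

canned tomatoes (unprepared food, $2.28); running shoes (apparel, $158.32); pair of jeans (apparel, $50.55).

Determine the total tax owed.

$8.54

Canned tomatoes $2.28: unprepared food → 8.5% → $0.19
Running shoes $158.32: apparel → 4% → $6.33
Pair of jeans $50.55: apparel → 4% → $2.02
Total tax = $0.19 + $6.33 + $2.02 = $8.54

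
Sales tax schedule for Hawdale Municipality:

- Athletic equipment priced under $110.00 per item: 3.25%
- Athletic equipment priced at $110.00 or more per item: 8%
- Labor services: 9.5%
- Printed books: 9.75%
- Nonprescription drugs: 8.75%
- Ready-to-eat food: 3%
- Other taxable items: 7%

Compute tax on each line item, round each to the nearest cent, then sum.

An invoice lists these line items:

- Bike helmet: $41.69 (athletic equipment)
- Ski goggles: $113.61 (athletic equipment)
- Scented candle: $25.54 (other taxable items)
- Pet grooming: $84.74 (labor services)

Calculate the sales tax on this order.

$20.28

Bike helmet $41.69: athletic equipment, under $110.00 → 3.25% → $1.35
Ski goggles $113.61: athletic equipment, $110.00 or more → 8% → $9.09
Scented candle $25.54: other taxable items → 7% → $1.79
Pet grooming $84.74: labor services → 9.5% → $8.05
Total tax = $1.35 + $9.09 + $1.79 + $8.05 = $20.28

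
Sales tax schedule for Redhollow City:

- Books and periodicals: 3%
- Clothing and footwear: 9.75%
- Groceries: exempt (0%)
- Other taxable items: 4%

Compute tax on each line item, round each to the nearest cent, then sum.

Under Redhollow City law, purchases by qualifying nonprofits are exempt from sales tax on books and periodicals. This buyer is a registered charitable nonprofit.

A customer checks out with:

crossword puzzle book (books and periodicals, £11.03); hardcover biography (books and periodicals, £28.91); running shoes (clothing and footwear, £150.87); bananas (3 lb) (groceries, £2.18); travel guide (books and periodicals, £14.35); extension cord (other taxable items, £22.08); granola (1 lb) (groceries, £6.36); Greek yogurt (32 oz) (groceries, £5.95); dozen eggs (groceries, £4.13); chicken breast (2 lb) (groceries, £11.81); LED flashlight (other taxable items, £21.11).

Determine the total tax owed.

Crossword puzzle book £11.03: books and periodicals, buyer-exempt → 0% → £0.00
Hardcover biography £28.91: books and periodicals, buyer-exempt → 0% → £0.00
Running shoes £150.87: clothing and footwear → 9.75% → £14.71
Bananas (3 lb) £2.18: groceries → 0% → £0.00
Travel guide £14.35: books and periodicals, buyer-exempt → 0% → £0.00
Extension cord £22.08: other taxable items → 4% → £0.88
Granola (1 lb) £6.36: groceries → 0% → £0.00
Greek yogurt (32 oz) £5.95: groceries → 0% → £0.00
Dozen eggs £4.13: groceries → 0% → £0.00
Chicken breast (2 lb) £11.81: groceries → 0% → £0.00
LED flashlight £21.11: other taxable items → 4% → £0.84
Total tax = £14.71 + £0.88 + £0.84 = £16.43

£16.43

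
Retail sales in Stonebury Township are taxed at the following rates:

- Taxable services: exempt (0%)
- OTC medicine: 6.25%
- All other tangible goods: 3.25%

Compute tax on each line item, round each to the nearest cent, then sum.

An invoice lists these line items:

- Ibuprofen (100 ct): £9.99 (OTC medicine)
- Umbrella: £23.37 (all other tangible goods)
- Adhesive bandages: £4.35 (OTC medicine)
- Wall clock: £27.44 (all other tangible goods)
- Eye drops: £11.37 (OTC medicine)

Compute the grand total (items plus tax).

Ibuprofen (100 ct) £9.99: OTC medicine → 6.25% → £0.62
Umbrella £23.37: all other tangible goods → 3.25% → £0.76
Adhesive bandages £4.35: OTC medicine → 6.25% → £0.27
Wall clock £27.44: all other tangible goods → 3.25% → £0.89
Eye drops £11.37: OTC medicine → 6.25% → £0.71
Subtotal = £76.52; tax = £3.25; total due = £79.77

£79.77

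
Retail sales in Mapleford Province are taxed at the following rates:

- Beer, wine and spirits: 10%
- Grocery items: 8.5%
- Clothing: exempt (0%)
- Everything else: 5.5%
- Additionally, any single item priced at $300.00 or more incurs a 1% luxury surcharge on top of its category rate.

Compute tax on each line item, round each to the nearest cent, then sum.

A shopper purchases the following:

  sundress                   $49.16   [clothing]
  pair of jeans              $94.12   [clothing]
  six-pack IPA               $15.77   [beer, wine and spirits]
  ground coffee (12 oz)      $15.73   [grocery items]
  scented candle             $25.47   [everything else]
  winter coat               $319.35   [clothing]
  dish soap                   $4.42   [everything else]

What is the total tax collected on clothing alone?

Sundress $49.16: clothing → 0% → $0.00
Pair of jeans $94.12: clothing → 0% → $0.00
Winter coat $319.35: clothing → 0% + 1% surcharge = 1% → $3.19
Tax on clothing = $0.00 + $0.00 + $3.19 = $3.19

$3.19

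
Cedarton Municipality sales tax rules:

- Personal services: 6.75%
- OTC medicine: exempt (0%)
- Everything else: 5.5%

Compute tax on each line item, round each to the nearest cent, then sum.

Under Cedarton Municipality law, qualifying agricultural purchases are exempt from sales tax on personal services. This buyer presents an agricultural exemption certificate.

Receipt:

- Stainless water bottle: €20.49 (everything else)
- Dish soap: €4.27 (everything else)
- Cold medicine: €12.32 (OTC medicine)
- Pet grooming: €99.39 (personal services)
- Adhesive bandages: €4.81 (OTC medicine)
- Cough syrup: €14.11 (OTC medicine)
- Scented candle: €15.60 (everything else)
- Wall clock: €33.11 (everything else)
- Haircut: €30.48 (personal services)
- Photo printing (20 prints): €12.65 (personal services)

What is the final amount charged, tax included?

€251.27

Stainless water bottle €20.49: everything else → 5.5% → €1.13
Dish soap €4.27: everything else → 5.5% → €0.23
Cold medicine €12.32: OTC medicine → 0% → €0.00
Pet grooming €99.39: personal services, buyer-exempt → 0% → €0.00
Adhesive bandages €4.81: OTC medicine → 0% → €0.00
Cough syrup €14.11: OTC medicine → 0% → €0.00
Scented candle €15.60: everything else → 5.5% → €0.86
Wall clock €33.11: everything else → 5.5% → €1.82
Haircut €30.48: personal services, buyer-exempt → 0% → €0.00
Photo printing (20 prints) €12.65: personal services, buyer-exempt → 0% → €0.00
Subtotal = €247.23; tax = €4.04; total due = €251.27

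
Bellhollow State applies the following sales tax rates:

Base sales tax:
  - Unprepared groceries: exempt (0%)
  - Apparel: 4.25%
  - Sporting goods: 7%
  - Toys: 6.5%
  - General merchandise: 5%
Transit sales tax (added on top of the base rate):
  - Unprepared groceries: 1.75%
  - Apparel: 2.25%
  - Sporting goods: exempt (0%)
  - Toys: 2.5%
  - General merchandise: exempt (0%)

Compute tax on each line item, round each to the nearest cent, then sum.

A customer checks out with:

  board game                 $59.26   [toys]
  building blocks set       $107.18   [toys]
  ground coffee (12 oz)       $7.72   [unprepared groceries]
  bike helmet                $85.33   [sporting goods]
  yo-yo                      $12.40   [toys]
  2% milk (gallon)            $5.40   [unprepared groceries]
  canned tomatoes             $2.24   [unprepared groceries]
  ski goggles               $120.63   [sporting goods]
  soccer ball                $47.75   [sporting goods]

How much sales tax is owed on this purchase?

$34.12

Board game $59.26: toys → 6.5% + 2.5% transit = 9% → $5.33
Building blocks set $107.18: toys → 6.5% + 2.5% transit = 9% → $9.65
Ground coffee (12 oz) $7.72: unprepared groceries → 0% + 1.75% transit = 1.75% → $0.14
Bike helmet $85.33: sporting goods → 7% + 0% transit = 7% → $5.97
Yo-yo $12.40: toys → 6.5% + 2.5% transit = 9% → $1.12
2% milk (gallon) $5.40: unprepared groceries → 0% + 1.75% transit = 1.75% → $0.09
Canned tomatoes $2.24: unprepared groceries → 0% + 1.75% transit = 1.75% → $0.04
Ski goggles $120.63: sporting goods → 7% + 0% transit = 7% → $8.44
Soccer ball $47.75: sporting goods → 7% + 0% transit = 7% → $3.34
Total tax = $5.33 + $9.65 + $0.14 + $5.97 + $1.12 + $0.09 + $0.04 + $8.44 + $3.34 = $34.12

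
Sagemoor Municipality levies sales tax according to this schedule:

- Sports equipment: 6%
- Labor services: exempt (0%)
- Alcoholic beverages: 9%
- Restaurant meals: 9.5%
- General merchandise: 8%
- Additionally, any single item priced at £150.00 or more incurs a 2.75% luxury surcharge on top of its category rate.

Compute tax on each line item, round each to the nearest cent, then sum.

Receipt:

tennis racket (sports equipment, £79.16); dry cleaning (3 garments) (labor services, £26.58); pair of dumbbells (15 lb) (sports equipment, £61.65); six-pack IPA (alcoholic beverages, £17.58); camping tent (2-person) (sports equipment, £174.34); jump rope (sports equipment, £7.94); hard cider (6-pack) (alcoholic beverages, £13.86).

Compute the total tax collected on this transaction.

Tennis racket £79.16: sports equipment → 6% → £4.75
Dry cleaning (3 garments) £26.58: labor services → 0% → £0.00
Pair of dumbbells (15 lb) £61.65: sports equipment → 6% → £3.70
Six-pack IPA £17.58: alcoholic beverages → 9% → £1.58
Camping tent (2-person) £174.34: sports equipment → 6% + 2.75% surcharge = 8.75% → £15.25
Jump rope £7.94: sports equipment → 6% → £0.48
Hard cider (6-pack) £13.86: alcoholic beverages → 9% → £1.25
Total tax = £4.75 + £3.70 + £1.58 + £15.25 + £0.48 + £1.25 = £27.01

£27.01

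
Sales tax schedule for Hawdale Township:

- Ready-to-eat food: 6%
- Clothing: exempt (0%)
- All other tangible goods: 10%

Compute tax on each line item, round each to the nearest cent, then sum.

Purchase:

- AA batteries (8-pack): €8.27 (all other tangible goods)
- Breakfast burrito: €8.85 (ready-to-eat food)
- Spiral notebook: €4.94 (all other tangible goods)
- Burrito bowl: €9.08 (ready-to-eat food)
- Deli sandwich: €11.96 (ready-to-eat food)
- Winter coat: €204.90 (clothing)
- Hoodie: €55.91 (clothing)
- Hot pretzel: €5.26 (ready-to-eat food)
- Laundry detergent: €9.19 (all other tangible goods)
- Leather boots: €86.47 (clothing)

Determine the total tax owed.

AA batteries (8-pack) €8.27: all other tangible goods → 10% → €0.83
Breakfast burrito €8.85: ready-to-eat food → 6% → €0.53
Spiral notebook €4.94: all other tangible goods → 10% → €0.49
Burrito bowl €9.08: ready-to-eat food → 6% → €0.54
Deli sandwich €11.96: ready-to-eat food → 6% → €0.72
Winter coat €204.90: clothing → 0% → €0.00
Hoodie €55.91: clothing → 0% → €0.00
Hot pretzel €5.26: ready-to-eat food → 6% → €0.32
Laundry detergent €9.19: all other tangible goods → 10% → €0.92
Leather boots €86.47: clothing → 0% → €0.00
Total tax = €0.83 + €0.53 + €0.49 + €0.54 + €0.72 + €0.32 + €0.92 = €4.35

€4.35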